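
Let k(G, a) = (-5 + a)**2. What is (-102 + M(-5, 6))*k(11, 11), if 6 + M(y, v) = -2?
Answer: -3960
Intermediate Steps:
M(y, v) = -8 (M(y, v) = -6 - 2 = -8)
(-102 + M(-5, 6))*k(11, 11) = (-102 - 8)*(-5 + 11)**2 = -110*6**2 = -110*36 = -3960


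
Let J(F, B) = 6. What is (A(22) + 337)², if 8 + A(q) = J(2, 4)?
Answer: 112225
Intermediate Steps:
A(q) = -2 (A(q) = -8 + 6 = -2)
(A(22) + 337)² = (-2 + 337)² = 335² = 112225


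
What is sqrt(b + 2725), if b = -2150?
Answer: 5*sqrt(23) ≈ 23.979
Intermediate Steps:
sqrt(b + 2725) = sqrt(-2150 + 2725) = sqrt(575) = 5*sqrt(23)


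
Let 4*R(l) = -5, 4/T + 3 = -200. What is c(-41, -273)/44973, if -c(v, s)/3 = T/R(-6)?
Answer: -16/15215865 ≈ -1.0515e-6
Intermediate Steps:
T = -4/203 (T = 4/(-3 - 200) = 4/(-203) = 4*(-1/203) = -4/203 ≈ -0.019704)
R(l) = -5/4 (R(l) = (¼)*(-5) = -5/4)
c(v, s) = -48/1015 (c(v, s) = -(-12)/(203*(-5/4)) = -(-12)*(-4)/(203*5) = -3*16/1015 = -48/1015)
c(-41, -273)/44973 = -48/1015/44973 = -48/1015*1/44973 = -16/15215865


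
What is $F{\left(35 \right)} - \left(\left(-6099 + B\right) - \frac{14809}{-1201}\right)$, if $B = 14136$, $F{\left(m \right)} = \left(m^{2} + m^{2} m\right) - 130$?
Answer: $\frac{43140724}{1201} \approx 35921.0$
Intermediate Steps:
$F{\left(m \right)} = -130 + m^{2} + m^{3}$ ($F{\left(m \right)} = \left(m^{2} + m^{3}\right) - 130 = -130 + m^{2} + m^{3}$)
$F{\left(35 \right)} - \left(\left(-6099 + B\right) - \frac{14809}{-1201}\right) = \left(-130 + 35^{2} + 35^{3}\right) - \left(\left(-6099 + 14136\right) - \frac{14809}{-1201}\right) = \left(-130 + 1225 + 42875\right) - \left(8037 - - \frac{14809}{1201}\right) = 43970 - \left(8037 + \frac{14809}{1201}\right) = 43970 - \frac{9667246}{1201} = \frac{43140724}{1201}$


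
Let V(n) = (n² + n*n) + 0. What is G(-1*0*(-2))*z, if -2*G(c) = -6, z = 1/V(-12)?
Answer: 1/96 ≈ 0.010417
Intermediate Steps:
V(n) = 2*n² (V(n) = (n² + n²) + 0 = 2*n² + 0 = 2*n²)
z = 1/288 (z = 1/(2*(-12)²) = 1/(2*144) = 1/288 ≈ 0.0034722)
G(c) = 3 (G(c) = -½*(-6) = 3)
G(-1*0*(-2))*z = 3*(1/288) = 1/96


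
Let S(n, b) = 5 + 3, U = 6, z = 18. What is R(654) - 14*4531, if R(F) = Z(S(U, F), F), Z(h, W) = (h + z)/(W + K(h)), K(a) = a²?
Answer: -22772793/359 ≈ -63434.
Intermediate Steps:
S(n, b) = 8
Z(h, W) = (18 + h)/(W + h²) (Z(h, W) = (h + 18)/(W + h²) = (18 + h)/(W + h²))
R(F) = 26/(64 + F) (R(F) = (18 + 8)/(F + 8²) = 26/(F + 64) = 26/(64 + F))
R(654) - 14*4531 = 26/(64 + 654) - 14*4531 = 26/718 - 1*63434 = 26*(1/718) - 63434 = 13/359 - 63434 = -22772793/359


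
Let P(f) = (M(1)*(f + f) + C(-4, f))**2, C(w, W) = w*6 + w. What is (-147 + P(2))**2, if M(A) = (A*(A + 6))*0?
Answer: 405769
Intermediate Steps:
C(w, W) = 7*w (C(w, W) = 6*w + w = 7*w)
M(A) = 0 (M(A) = (A*(6 + A))*0 = 0)
P(f) = 784 (P(f) = (0*(f + f) + 7*(-4))**2 = (0*(2*f) - 28)**2 = (0 - 28)**2 = (-28)**2 = 784)
(-147 + P(2))**2 = (-147 + 784)**2 = 637**2 = 405769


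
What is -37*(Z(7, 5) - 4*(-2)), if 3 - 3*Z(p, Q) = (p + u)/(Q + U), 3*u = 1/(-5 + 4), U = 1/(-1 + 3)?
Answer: -31487/99 ≈ -318.05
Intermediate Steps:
U = ½ (U = 1/2 = ½ ≈ 0.50000)
u = -⅓ (u = 1/(3*(-5 + 4)) = (⅓)/(-1) = (⅓)*(-1) = -⅓ ≈ -0.33333)
Z(p, Q) = 1 - (-⅓ + p)/(3*(½ + Q)) (Z(p, Q) = 1 - (p - ⅓)/(3*(Q + ½)) = 1 - (-⅓ + p)/(3*(½ + Q)))
-37*(Z(7, 5) - 4*(-2)) = -37*((11 - 6*7 + 18*5)/(9*(1 + 2*5)) - 4*(-2)) = -37*((11 - 42 + 90)/(9*(1 + 10)) + 8) = -37*((⅑)*59/11 + 8) = -37*((⅑)*(1/11)*59 + 8) = -37*(59/99 + 8) = -37*851/99 = -31487/99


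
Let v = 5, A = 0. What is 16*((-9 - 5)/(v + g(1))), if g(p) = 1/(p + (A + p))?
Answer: -448/11 ≈ -40.727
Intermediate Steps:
g(p) = 1/(2*p) (g(p) = 1/(p + (0 + p)) = 1/(p + p) = 1/(2*p))
16*((-9 - 5)/(v + g(1))) = 16*((-9 - 5)/(5 + (½)/1)) = 16*(-14/(5 + (½)*1)) = 16*(-14/(5 + ½)) = 16*(-14/11/2) = 16*(-14*2/11) = 16*(-28/11) = -448/11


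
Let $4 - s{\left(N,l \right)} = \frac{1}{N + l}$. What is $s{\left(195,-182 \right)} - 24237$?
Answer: $- \frac{315030}{13} \approx -24233.0$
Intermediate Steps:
$s{\left(N,l \right)} = 4 - \frac{1}{N + l}$
$s{\left(195,-182 \right)} - 24237 = \frac{-1 + 4 \cdot 195 + 4 \left(-182\right)}{195 - 182} - 24237 = \frac{-1 + 780 - 728}{13} - 24237 = \frac{1}{13} \cdot 51 - 24237 = \frac{51}{13} - 24237 = - \frac{315030}{13}$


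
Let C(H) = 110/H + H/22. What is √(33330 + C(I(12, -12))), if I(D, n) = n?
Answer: √145143174/66 ≈ 182.54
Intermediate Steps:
C(H) = 110/H + H/22 (C(H) = 110/H + H*(1/22) = 110/H + H/22)
√(33330 + C(I(12, -12))) = √(33330 + (110/(-12) + (1/22)*(-12))) = √(33330 + (110*(-1/12) - 6/11)) = √(33330 + (-55/6 - 6/11)) = √(33330 - 641/66) = √(2199139/66) = √145143174/66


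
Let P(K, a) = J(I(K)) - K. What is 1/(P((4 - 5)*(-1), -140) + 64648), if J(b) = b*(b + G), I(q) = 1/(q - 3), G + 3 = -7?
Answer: 4/258609 ≈ 1.5467e-5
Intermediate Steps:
G = -10 (G = -3 - 7 = -10)
I(q) = 1/(-3 + q)
J(b) = b*(-10 + b) (J(b) = b*(b - 10) = b*(-10 + b))
P(K, a) = -K + (-10 + 1/(-3 + K))/(-3 + K) (P(K, a) = (-10 + 1/(-3 + K))/(-3 + K) - K = -K + (-10 + 1/(-3 + K))/(-3 + K))
1/(P((4 - 5)*(-1), -140) + 64648) = 1/((31 - 10*(4 - 5)*(-1) - (4 - 5)*(-1)*(-3 + (4 - 5)*(-1))**2)/(-3 + (4 - 5)*(-1))**2 + 64648) = 1/((31 - (-10)*(-1) - (-1*(-1))*(-3 - 1*(-1))**2)/(-3 - 1*(-1))**2 + 64648) = 1/((31 - 10*1 - 1*1*(-3 + 1)**2)/(-3 + 1)**2 + 64648) = 1/((31 - 10 - 1*1*(-2)**2)/(-2)**2 + 64648) = 1/((31 - 10 - 1*1*4)/4 + 64648) = 1/((31 - 10 - 4)/4 + 64648) = 1/((1/4)*17 + 64648) = 1/(17/4 + 64648) = 1/(258609/4) = 4/258609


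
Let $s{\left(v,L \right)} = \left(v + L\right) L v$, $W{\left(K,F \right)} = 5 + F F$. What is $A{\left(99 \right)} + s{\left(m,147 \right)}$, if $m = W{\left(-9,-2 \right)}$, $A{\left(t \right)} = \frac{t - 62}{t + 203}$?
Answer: $\frac{62329213}{302} \approx 2.0639 \cdot 10^{5}$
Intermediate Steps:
$W{\left(K,F \right)} = 5 + F^{2}$
$A{\left(t \right)} = \frac{-62 + t}{203 + t}$
$m = 9$ ($m = 5 + \left(-2\right)^{2} = 5 + 4 = 9$)
$s{\left(v,L \right)} = L v \left(L + v\right)$ ($s{\left(v,L \right)} = \left(L + v\right) L v = L \left(L + v\right) v = L v \left(L + v\right)$)
$A{\left(99 \right)} + s{\left(m,147 \right)} = \frac{-62 + 99}{203 + 99} + 147 \cdot 9 \left(147 + 9\right) = \frac{1}{302} \cdot 37 + 147 \cdot 9 \cdot 156 = \frac{1}{302} \cdot 37 + 206388 = \frac{37}{302} + 206388 = \frac{62329213}{302}$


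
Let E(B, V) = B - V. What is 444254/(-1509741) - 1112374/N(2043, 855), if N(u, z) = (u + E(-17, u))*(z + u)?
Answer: 30694629955/1377387039 ≈ 22.285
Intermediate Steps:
N(u, z) = -17*u - 17*z (N(u, z) = (u + (-17 - u))*(z + u) = -17*(u + z) = -17*u - 17*z)
444254/(-1509741) - 1112374/N(2043, 855) = 444254/(-1509741) - 1112374/(-17*2043 - 17*855) = 444254*(-1/1509741) - 1112374/(-34731 - 14535) = -444254/1509741 - 1112374/(-49266) = -444254/1509741 - 1112374*(-1/49266) = -444254/1509741 + 556187/24633 = 30694629955/1377387039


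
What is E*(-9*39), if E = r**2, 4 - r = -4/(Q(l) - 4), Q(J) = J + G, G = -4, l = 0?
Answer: -17199/4 ≈ -4299.8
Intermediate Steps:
Q(J) = -4 + J (Q(J) = J - 4 = -4 + J)
r = 7/2 (r = 4 - (-4)/((-4 + 0) - 4) = 4 - (-4)/(-4 - 4) = 4 - (-4)/(-8) = 4 - (-4)*(-1)/8 = 4 - 1*1/2 = 4 - 1/2 = 7/2 ≈ 3.5000)
E = 49/4 (E = (7/2)**2 = 49/4 ≈ 12.250)
E*(-9*39) = 49*(-9*39)/4 = (49/4)*(-351) = -17199/4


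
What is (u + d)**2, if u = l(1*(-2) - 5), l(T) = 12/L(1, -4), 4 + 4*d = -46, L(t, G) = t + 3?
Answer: 361/4 ≈ 90.250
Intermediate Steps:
L(t, G) = 3 + t
d = -25/2 (d = -1 + (1/4)*(-46) = -1 - 23/2 = -25/2 ≈ -12.500)
l(T) = 3 (l(T) = 12/(3 + 1) = 12/4 = 12*(1/4) = 3)
u = 3
(u + d)**2 = (3 - 25/2)**2 = (-19/2)**2 = 361/4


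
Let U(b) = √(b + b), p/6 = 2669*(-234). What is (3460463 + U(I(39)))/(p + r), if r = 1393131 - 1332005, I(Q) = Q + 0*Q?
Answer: -3460463/3686150 - √78/3686150 ≈ -0.93878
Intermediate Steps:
I(Q) = Q (I(Q) = Q + 0 = Q)
p = -3747276 (p = 6*(2669*(-234)) = 6*(-624546) = -3747276)
U(b) = √2*√b (U(b) = √(2*b) = √2*√b)
r = 61126
(3460463 + U(I(39)))/(p + r) = (3460463 + √2*√39)/(-3747276 + 61126) = (3460463 + √78)/(-3686150) = (3460463 + √78)*(-1/3686150) = -3460463/3686150 - √78/3686150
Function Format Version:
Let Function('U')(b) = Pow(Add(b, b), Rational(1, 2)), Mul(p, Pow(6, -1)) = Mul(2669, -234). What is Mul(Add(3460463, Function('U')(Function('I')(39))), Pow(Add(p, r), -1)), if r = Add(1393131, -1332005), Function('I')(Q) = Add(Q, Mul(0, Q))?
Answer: Add(Rational(-3460463, 3686150), Mul(Rational(-1, 3686150), Pow(78, Rational(1, 2)))) ≈ -0.93878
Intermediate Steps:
Function('I')(Q) = Q (Function('I')(Q) = Add(Q, 0) = Q)
p = -3747276 (p = Mul(6, Mul(2669, -234)) = Mul(6, -624546) = -3747276)
Function('U')(b) = Mul(Pow(2, Rational(1, 2)), Pow(b, Rational(1, 2))) (Function('U')(b) = Pow(Mul(2, b), Rational(1, 2)) = Mul(Pow(2, Rational(1, 2)), Pow(b, Rational(1, 2))))
r = 61126
Mul(Add(3460463, Function('U')(Function('I')(39))), Pow(Add(p, r), -1)) = Mul(Add(3460463, Mul(Pow(2, Rational(1, 2)), Pow(39, Rational(1, 2)))), Pow(Add(-3747276, 61126), -1)) = Mul(Add(3460463, Pow(78, Rational(1, 2))), Pow(-3686150, -1)) = Mul(Add(3460463, Pow(78, Rational(1, 2))), Rational(-1, 3686150)) = Add(Rational(-3460463, 3686150), Mul(Rational(-1, 3686150), Pow(78, Rational(1, 2))))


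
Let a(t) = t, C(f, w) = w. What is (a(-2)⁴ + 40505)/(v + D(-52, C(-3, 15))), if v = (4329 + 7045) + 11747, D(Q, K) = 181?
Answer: 40521/23302 ≈ 1.7389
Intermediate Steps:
v = 23121 (v = 11374 + 11747 = 23121)
(a(-2)⁴ + 40505)/(v + D(-52, C(-3, 15))) = ((-2)⁴ + 40505)/(23121 + 181) = (16 + 40505)/23302 = 40521*(1/23302) = 40521/23302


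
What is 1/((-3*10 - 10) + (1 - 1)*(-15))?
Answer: -1/40 ≈ -0.025000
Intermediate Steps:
1/((-3*10 - 10) + (1 - 1)*(-15)) = 1/((-30 - 10) + 0*(-15)) = 1/(-40 + 0) = 1/(-40) = -1/40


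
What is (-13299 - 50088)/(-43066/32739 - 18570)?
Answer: 2075226993/608006296 ≈ 3.4132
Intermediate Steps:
(-13299 - 50088)/(-43066/32739 - 18570) = -63387/(-43066*1/32739 - 18570) = -63387/(-43066/32739 - 18570) = -63387/(-608006296/32739) = -63387*(-32739/608006296) = 2075226993/608006296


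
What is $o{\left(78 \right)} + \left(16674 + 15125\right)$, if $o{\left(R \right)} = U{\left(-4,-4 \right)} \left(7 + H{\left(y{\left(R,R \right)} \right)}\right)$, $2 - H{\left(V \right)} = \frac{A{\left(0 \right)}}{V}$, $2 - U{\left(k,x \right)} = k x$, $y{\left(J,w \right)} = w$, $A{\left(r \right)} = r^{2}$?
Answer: $31673$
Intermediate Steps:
$U{\left(k,x \right)} = 2 - k x$
$H{\left(V \right)} = 2$ ($H{\left(V \right)} = 2 - \frac{0^{2}}{V} = 2 - \frac{0}{V} = 2 - 0 = 2 + 0 = 2$)
$o{\left(R \right)} = -126$ ($o{\left(R \right)} = \left(2 - \left(-4\right) \left(-4\right)\right) \left(7 + 2\right) = \left(2 - 16\right) 9 = \left(-14\right) 9 = -126$)
$o{\left(78 \right)} + \left(16674 + 15125\right) = -126 + \left(16674 + 15125\right) = -126 + 31799 = 31673$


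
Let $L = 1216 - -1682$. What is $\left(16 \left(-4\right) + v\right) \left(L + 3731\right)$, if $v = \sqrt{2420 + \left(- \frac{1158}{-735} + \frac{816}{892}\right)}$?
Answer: $-424256 + \frac{2841 \sqrt{16397036130}}{1115} \approx -97985.0$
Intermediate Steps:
$L = 2898$ ($L = 1216 + 1682 = 2898$)
$v = \frac{3 \sqrt{16397036130}}{7805}$ ($v = \sqrt{2420 + \left(\left(-1158\right) \left(- \frac{1}{735}\right) + 816 \cdot \frac{1}{892}\right)} = \sqrt{2420 + \left(\frac{386}{245} + \frac{204}{223}\right)} = \sqrt{2420 + \frac{136058}{54635}} = \sqrt{\frac{132352758}{54635}} = \frac{3 \sqrt{16397036130}}{7805} \approx 49.219$)
$\left(16 \left(-4\right) + v\right) \left(L + 3731\right) = \left(16 \left(-4\right) + \frac{3 \sqrt{16397036130}}{7805}\right) \left(2898 + 3731\right) = \left(-64 + \frac{3 \sqrt{16397036130}}{7805}\right) 6629 = -424256 + \frac{2841 \sqrt{16397036130}}{1115}$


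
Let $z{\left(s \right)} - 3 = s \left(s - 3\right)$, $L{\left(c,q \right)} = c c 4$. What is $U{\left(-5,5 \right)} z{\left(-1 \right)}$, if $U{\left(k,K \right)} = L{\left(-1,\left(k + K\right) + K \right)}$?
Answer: $28$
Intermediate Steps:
$L{\left(c,q \right)} = 4 c^{2}$ ($L{\left(c,q \right)} = c^{2} \cdot 4 = 4 c^{2}$)
$U{\left(k,K \right)} = 4$ ($U{\left(k,K \right)} = 4 \left(-1\right)^{2} = 4 \cdot 1 = 4$)
$z{\left(s \right)} = 3 + s \left(-3 + s\right)$ ($z{\left(s \right)} = 3 + s \left(s - 3\right) = 3 + s \left(-3 + s\right)$)
$U{\left(-5,5 \right)} z{\left(-1 \right)} = 4 \left(3 + \left(-1\right)^{2} - -3\right) = 4 \left(3 + 1 + 3\right) = 4 \cdot 7 = 28$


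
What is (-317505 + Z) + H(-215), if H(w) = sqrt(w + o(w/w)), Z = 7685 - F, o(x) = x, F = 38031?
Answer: -347851 + I*sqrt(214) ≈ -3.4785e+5 + 14.629*I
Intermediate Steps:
Z = -30346 (Z = 7685 - 1*38031 = 7685 - 38031 = -30346)
H(w) = sqrt(1 + w) (H(w) = sqrt(w + w/w) = sqrt(w + 1) = sqrt(1 + w))
(-317505 + Z) + H(-215) = (-317505 - 30346) + sqrt(1 - 215) = -347851 + sqrt(-214) = -347851 + I*sqrt(214)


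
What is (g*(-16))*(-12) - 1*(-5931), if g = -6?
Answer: 4779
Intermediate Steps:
(g*(-16))*(-12) - 1*(-5931) = -6*(-16)*(-12) - 1*(-5931) = 96*(-12) + 5931 = -1152 + 5931 = 4779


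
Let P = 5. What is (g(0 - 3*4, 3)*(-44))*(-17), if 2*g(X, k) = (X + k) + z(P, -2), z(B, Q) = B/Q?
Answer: -4301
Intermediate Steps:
g(X, k) = -5/4 + X/2 + k/2 (g(X, k) = ((X + k) + 5/(-2))/2 = ((X + k) + 5*(-1/2))/2 = ((X + k) - 5/2)/2 = (-5/2 + X + k)/2 = -5/4 + X/2 + k/2)
(g(0 - 3*4, 3)*(-44))*(-17) = ((-5/4 + (0 - 3*4)/2 + (1/2)*3)*(-44))*(-17) = ((-5/4 + (0 - 12)/2 + 3/2)*(-44))*(-17) = ((-5/4 + (1/2)*(-12) + 3/2)*(-44))*(-17) = ((-5/4 - 6 + 3/2)*(-44))*(-17) = -23/4*(-44)*(-17) = 253*(-17) = -4301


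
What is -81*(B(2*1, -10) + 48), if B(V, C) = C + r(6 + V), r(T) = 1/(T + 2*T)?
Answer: -24651/8 ≈ -3081.4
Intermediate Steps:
r(T) = 1/(3*T)
B(V, C) = C + 1/(3*(6 + V))
-81*(B(2*1, -10) + 48) = -81*((⅓ - 10*(6 + 2*1))/(6 + 2*1) + 48) = -81*((⅓ - 10*(6 + 2))/(6 + 2) + 48) = -81*((⅓ - 10*8)/8 + 48) = -81*((⅓ - 80)/8 + 48) = -81*((⅛)*(-239/3) + 48) = -81*(-239/24 + 48) = -81*913/24 = -24651/8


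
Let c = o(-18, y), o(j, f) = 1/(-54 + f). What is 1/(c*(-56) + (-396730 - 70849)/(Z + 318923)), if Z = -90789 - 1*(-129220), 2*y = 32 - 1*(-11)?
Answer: 23228010/9631013 ≈ 2.4118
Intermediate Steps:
y = 43/2 (y = (32 - 1*(-11))/2 = (32 + 11)/2 = (1/2)*43 = 43/2 ≈ 21.500)
c = -2/65 (c = 1/(-54 + 43/2) = 1/(-65/2) = -2/65 ≈ -0.030769)
Z = 38431 (Z = -90789 + 129220 = 38431)
1/(c*(-56) + (-396730 - 70849)/(Z + 318923)) = 1/(-2/65*(-56) + (-396730 - 70849)/(38431 + 318923)) = 1/(112/65 - 467579/357354) = 1/(9631013/23228010) = 23228010/9631013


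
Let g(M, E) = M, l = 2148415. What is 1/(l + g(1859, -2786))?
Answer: 1/2150274 ≈ 4.6506e-7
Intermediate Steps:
1/(l + g(1859, -2786)) = 1/(2148415 + 1859) = 1/2150274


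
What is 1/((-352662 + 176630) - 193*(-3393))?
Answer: 1/478817 ≈ 2.0885e-6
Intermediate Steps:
1/((-352662 + 176630) - 193*(-3393)) = 1/(-176032 + 654849) = 1/478817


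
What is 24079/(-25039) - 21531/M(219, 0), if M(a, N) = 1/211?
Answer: -113753227678/25039 ≈ -4.5430e+6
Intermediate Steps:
M(a, N) = 1/211
24079/(-25039) - 21531/M(219, 0) = 24079/(-25039) - 21531/1/211 = 24079*(-1/25039) - 21531*211 = -24079/25039 - 4543041 = -113753227678/25039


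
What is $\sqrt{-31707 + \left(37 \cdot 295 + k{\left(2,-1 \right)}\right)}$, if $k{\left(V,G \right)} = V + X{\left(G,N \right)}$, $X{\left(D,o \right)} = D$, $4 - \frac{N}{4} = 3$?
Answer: $i \sqrt{20791} \approx 144.19 i$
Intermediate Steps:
$N = 4$ ($N = 16 - 12 = 4$)
$k{\left(V,G \right)} = G + V$ ($k{\left(V,G \right)} = V + G = G + V$)
$\sqrt{-31707 + \left(37 \cdot 295 + k{\left(2,-1 \right)}\right)} = \sqrt{-31707 + \left(37 \cdot 295 + \left(-1 + 2\right)\right)} = \sqrt{-31707 + \left(10915 + 1\right)} = \sqrt{-31707 + 10916} = \sqrt{-20791} = i \sqrt{20791}$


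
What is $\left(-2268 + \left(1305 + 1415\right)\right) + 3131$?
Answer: $3583$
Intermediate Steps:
$\left(-2268 + \left(1305 + 1415\right)\right) + 3131 = \left(-2268 + 2720\right) + 3131 = 452 + 3131 = 3583$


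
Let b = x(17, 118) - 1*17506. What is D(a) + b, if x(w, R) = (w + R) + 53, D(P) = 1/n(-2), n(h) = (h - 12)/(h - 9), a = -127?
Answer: -242441/14 ≈ -17317.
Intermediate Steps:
n(h) = (-12 + h)/(-9 + h)
D(P) = 11/14 (D(P) = 1/((-12 - 2)/(-9 - 2)) = 1/(-14/(-11)) = 1/(-1/11*(-14)) = 1/(14/11) = 11/14)
x(w, R) = 53 + R + w (x(w, R) = (R + w) + 53 = 53 + R + w)
b = -17318 (b = (53 + 118 + 17) - 1*17506 = 188 - 17506 = -17318)
D(a) + b = 11/14 - 17318 = -242441/14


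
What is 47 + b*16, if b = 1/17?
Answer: 815/17 ≈ 47.941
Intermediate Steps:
b = 1/17 ≈ 0.058824
47 + b*16 = 47 + (1/17)*16 = 47 + 16/17 = 815/17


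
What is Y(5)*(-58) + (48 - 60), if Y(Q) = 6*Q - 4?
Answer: -1520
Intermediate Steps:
Y(Q) = -4 + 6*Q
Y(5)*(-58) + (48 - 60) = (-4 + 6*5)*(-58) + (48 - 60) = (-4 + 30)*(-58) - 12 = 26*(-58) - 12 = -1508 - 12 = -1520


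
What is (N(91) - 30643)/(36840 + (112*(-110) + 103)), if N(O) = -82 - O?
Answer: -30816/24623 ≈ -1.2515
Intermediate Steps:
(N(91) - 30643)/(36840 + (112*(-110) + 103)) = ((-82 - 1*91) - 30643)/(36840 + (112*(-110) + 103)) = ((-82 - 91) - 30643)/(36840 + (-12320 + 103)) = (-173 - 30643)/(36840 - 12217) = -30816/24623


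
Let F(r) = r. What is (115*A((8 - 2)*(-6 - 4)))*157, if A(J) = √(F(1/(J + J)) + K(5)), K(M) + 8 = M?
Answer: 68609*I*√30/12 ≈ 31316.0*I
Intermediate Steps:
K(M) = -8 + M
A(J) = √(-3 + 1/(2*J)) (A(J) = √(1/(J + J) + (-8 + 5)) = √(1/(2*J) - 3) = √(-3 + 1/(2*J)))
(115*A((8 - 2)*(-6 - 4)))*157 = (115*(√(-12 + 2/(((8 - 2)*(-6 - 4))))/2))*157 = (115*(√(-12 + 2/((6*(-10))))/2))*157 = (115*(√(-12 + 2/(-60))/2))*157 = (115*(√(-12 + 2*(-1/60))/2))*157 = (115*(√(-12 - 1/30)/2))*157 = (115*(√(-361/30)/2))*157 = (115*((19*I*√30/30)/2))*157 = (115*(19*I*√30/60))*157 = (437*I*√30/12)*157 = 68609*I*√30/12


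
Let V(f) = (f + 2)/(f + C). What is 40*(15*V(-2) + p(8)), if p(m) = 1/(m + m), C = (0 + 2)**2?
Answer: 5/2 ≈ 2.5000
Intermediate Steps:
C = 4 (C = 2**2 = 4)
V(f) = (2 + f)/(4 + f) (V(f) = (f + 2)/(f + 4) = (2 + f)/(4 + f))
p(m) = 1/(2*m)
40*(15*V(-2) + p(8)) = 40*(15*((2 - 2)/(4 - 2)) + (1/2)/8) = 40*(15*(0/2) + (1/2)*(1/8)) = 40*(15*((1/2)*0) + 1/16) = 40*(15*0 + 1/16) = 40*(0 + 1/16) = 40*(1/16) = 5/2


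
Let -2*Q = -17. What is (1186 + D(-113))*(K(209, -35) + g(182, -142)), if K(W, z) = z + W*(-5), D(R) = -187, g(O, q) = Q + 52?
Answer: -2036961/2 ≈ -1.0185e+6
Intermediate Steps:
Q = 17/2 (Q = -½*(-17) = 17/2 ≈ 8.5000)
g(O, q) = 121/2 (g(O, q) = 17/2 + 52 = 121/2)
K(W, z) = z - 5*W
(1186 + D(-113))*(K(209, -35) + g(182, -142)) = (1186 - 187)*((-35 - 5*209) + 121/2) = 999*((-35 - 1045) + 121/2) = 999*(-1080 + 121/2) = 999*(-2039/2) = -2036961/2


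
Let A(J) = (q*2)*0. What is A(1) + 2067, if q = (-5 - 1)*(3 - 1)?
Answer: 2067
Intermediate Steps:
q = -12 (q = -6*2 = -12)
A(J) = 0 (A(J) = -12*2*0 = -24*0 = 0)
A(1) + 2067 = 0 + 2067 = 2067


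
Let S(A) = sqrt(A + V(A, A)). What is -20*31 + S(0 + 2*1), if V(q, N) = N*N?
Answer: -620 + sqrt(6) ≈ -617.55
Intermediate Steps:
V(q, N) = N**2
S(A) = sqrt(A + A**2)
-20*31 + S(0 + 2*1) = -20*31 + sqrt((0 + 2*1)*(1 + (0 + 2*1))) = -620 + sqrt((0 + 2)*(1 + (0 + 2))) = -620 + sqrt(2*(1 + 2)) = -620 + sqrt(2*3) = -620 + sqrt(6)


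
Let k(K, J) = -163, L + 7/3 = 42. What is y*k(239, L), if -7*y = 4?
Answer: 652/7 ≈ 93.143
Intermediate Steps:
L = 119/3 (L = -7/3 + 42 = 119/3 ≈ 39.667)
y = -4/7 (y = -⅐*4 = -4/7 ≈ -0.57143)
y*k(239, L) = -4/7*(-163) = 652/7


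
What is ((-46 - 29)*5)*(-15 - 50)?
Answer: 24375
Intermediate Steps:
((-46 - 29)*5)*(-15 - 50) = -75*5*(-65) = -375*(-65) = 24375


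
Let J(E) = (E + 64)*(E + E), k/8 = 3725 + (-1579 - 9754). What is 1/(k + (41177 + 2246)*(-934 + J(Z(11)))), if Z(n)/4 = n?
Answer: 1/372074246 ≈ 2.6876e-9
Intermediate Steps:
Z(n) = 4*n
k = -60864 (k = 8*(3725 + (-1579 - 9754)) = 8*(3725 - 11333) = 8*(-7608) = -60864)
J(E) = 2*E*(64 + E) (J(E) = (64 + E)*(2*E) = 2*E*(64 + E))
1/(k + (41177 + 2246)*(-934 + J(Z(11)))) = 1/(-60864 + (41177 + 2246)*(-934 + 2*(4*11)*(64 + 4*11))) = 1/(-60864 + 43423*(-934 + 2*44*(64 + 44))) = 1/(-60864 + 43423*(-934 + 2*44*108)) = 1/(-60864 + 43423*(-934 + 9504)) = 1/(-60864 + 43423*8570) = 1/(-60864 + 372135110) = 1/372074246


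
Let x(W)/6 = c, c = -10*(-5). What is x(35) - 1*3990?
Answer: -3690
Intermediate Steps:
c = 50
x(W) = 300 (x(W) = 6*50 = 300)
x(35) - 1*3990 = 300 - 1*3990 = 300 - 3990 = -3690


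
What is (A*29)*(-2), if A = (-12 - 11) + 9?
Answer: 812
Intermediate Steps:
A = -14 (A = -23 + 9 = -14)
(A*29)*(-2) = -14*29*(-2) = -406*(-2) = 812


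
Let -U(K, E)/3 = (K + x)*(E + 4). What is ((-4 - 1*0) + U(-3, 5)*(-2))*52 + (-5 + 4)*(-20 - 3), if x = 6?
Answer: 8239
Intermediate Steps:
U(K, E) = -3*(4 + E)*(6 + K) (U(K, E) = -3*(K + 6)*(E + 4) = -3*(6 + K)*(4 + E) = -3*(4 + E)*(6 + K))
((-4 - 1*0) + U(-3, 5)*(-2))*52 + (-5 + 4)*(-20 - 3) = ((-4 - 1*0) + (-72 - 18*5 - 12*(-3) - 3*5*(-3))*(-2))*52 + (-5 + 4)*(-20 - 3) = ((-4 + 0) + (-72 - 90 + 36 + 45)*(-2))*52 - 1*(-23) = (-4 - 81*(-2))*52 + 23 = (-4 + 162)*52 + 23 = 158*52 + 23 = 8216 + 23 = 8239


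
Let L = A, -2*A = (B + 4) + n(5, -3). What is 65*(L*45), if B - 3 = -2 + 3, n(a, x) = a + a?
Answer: -26325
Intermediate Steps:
n(a, x) = 2*a
B = 4 (B = 3 + (-2 + 3) = 3 + 1 = 4)
A = -9 (A = -((4 + 4) + 2*5)/2 = -(8 + 10)/2 = -1/2*18 = -9)
L = -9
65*(L*45) = 65*(-9*45) = 65*(-405) = -26325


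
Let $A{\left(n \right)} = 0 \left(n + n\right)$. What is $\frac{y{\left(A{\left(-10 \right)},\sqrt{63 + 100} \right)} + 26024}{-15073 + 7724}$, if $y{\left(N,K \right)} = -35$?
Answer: $- \frac{25989}{7349} \approx -3.5364$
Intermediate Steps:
$A{\left(n \right)} = 0$ ($A{\left(n \right)} = 0 \cdot 2 n = 0$)
$\frac{y{\left(A{\left(-10 \right)},\sqrt{63 + 100} \right)} + 26024}{-15073 + 7724} = \frac{-35 + 26024}{-15073 + 7724} = \frac{25989}{-7349} = 25989 \left(- \frac{1}{7349}\right) = - \frac{25989}{7349}$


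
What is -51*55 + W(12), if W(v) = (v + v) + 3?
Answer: -2778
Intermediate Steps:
W(v) = 3 + 2*v (W(v) = 2*v + 3 = 3 + 2*v)
-51*55 + W(12) = -51*55 + (3 + 2*12) = -2805 + (3 + 24) = -2805 + 27 = -2778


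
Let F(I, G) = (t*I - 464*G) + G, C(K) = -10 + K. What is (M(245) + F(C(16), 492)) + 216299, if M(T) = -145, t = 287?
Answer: -9920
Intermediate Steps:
F(I, G) = -463*G + 287*I (F(I, G) = (287*I - 464*G) + G = (-464*G + 287*I) + G = -463*G + 287*I)
(M(245) + F(C(16), 492)) + 216299 = (-145 + (-463*492 + 287*(-10 + 16))) + 216299 = (-145 + (-227796 + 287*6)) + 216299 = (-145 + (-227796 + 1722)) + 216299 = (-145 - 226074) + 216299 = -226219 + 216299 = -9920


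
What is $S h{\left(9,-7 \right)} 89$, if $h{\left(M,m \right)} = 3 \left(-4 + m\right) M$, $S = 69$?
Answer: $-1823877$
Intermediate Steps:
$h{\left(M,m \right)} = M \left(-12 + 3 m\right)$ ($h{\left(M,m \right)} = \left(-12 + 3 m\right) M = M \left(-12 + 3 m\right)$)
$S h{\left(9,-7 \right)} 89 = 69 \cdot 3 \cdot 9 \left(-4 - 7\right) 89 = 69 \cdot 3 \cdot 9 \left(-11\right) 89 = 69 \left(-297\right) 89 = \left(-20493\right) 89 = -1823877$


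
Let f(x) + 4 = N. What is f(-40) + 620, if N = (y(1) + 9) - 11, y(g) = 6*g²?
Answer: 620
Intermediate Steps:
N = 4 (N = (6*1² + 9) - 11 = (6*1 + 9) - 11 = (6 + 9) - 11 = 15 - 11 = 4)
f(x) = 0 (f(x) = -4 + 4 = 0)
f(-40) + 620 = 0 + 620 = 620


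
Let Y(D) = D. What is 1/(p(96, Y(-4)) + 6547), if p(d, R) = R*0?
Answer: 1/6547 ≈ 0.00015274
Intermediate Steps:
p(d, R) = 0
1/(p(96, Y(-4)) + 6547) = 1/(0 + 6547) = 1/6547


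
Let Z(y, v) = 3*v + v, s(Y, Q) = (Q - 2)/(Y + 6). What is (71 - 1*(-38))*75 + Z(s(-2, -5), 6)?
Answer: 8199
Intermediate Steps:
s(Y, Q) = (-2 + Q)/(6 + Y)
Z(y, v) = 4*v
(71 - 1*(-38))*75 + Z(s(-2, -5), 6) = (71 - 1*(-38))*75 + 4*6 = (71 + 38)*75 + 24 = 109*75 + 24 = 8175 + 24 = 8199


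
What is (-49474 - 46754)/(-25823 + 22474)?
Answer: 96228/3349 ≈ 28.733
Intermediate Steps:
(-49474 - 46754)/(-25823 + 22474) = -96228/(-3349) = -96228*(-1/3349) = 96228/3349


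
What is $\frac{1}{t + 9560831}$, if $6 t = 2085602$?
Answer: $\frac{3}{29725294} \approx 1.0092 \cdot 10^{-7}$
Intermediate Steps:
$t = \frac{1042801}{3}$ ($t = \frac{1}{6} \cdot 2085602 = \frac{1042801}{3} \approx 3.476 \cdot 10^{5}$)
$\frac{1}{t + 9560831} = \frac{1}{\frac{1042801}{3} + 9560831} = \frac{1}{\frac{29725294}{3}} = \frac{3}{29725294}$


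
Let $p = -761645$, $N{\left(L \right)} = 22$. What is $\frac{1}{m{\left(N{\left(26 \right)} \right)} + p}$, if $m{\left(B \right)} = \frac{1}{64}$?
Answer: $- \frac{64}{48745279} \approx -1.3129 \cdot 10^{-6}$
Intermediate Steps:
$m{\left(B \right)} = \frac{1}{64}$
$\frac{1}{m{\left(N{\left(26 \right)} \right)} + p} = \frac{1}{\frac{1}{64} - 761645} = \frac{1}{- \frac{48745279}{64}} = - \frac{64}{48745279}$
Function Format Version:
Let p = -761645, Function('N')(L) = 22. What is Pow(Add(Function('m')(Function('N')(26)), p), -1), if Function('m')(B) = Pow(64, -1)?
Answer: Rational(-64, 48745279) ≈ -1.3129e-6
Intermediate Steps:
Function('m')(B) = Rational(1, 64)
Pow(Add(Function('m')(Function('N')(26)), p), -1) = Pow(Add(Rational(1, 64), -761645), -1) = Pow(Rational(-48745279, 64), -1) = Rational(-64, 48745279)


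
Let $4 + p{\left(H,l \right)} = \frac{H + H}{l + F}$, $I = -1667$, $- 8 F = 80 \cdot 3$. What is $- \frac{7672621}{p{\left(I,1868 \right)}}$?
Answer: $\frac{7051138699}{5343} \approx 1.3197 \cdot 10^{6}$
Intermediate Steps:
$F = -30$ ($F = - \frac{80 \cdot 3}{8} = \left(- \frac{1}{8}\right) 240 = -30$)
$p{\left(H,l \right)} = -4 + \frac{2 H}{-30 + l}$ ($p{\left(H,l \right)} = -4 + \frac{H + H}{l - 30} = -4 + \frac{2 H}{-30 + l}$)
$- \frac{7672621}{p{\left(I,1868 \right)}} = - \frac{7672621}{2 \frac{1}{-30 + 1868} \left(60 - 1667 - 3736\right)} = - \frac{7672621}{2 \cdot \frac{1}{1838} \left(60 - 1667 - 3736\right)} = - \frac{7672621}{2 \cdot \frac{1}{1838} \left(-5343\right)} = - \frac{7672621}{- \frac{5343}{919}} = \left(-7672621\right) \left(- \frac{919}{5343}\right) = \frac{7051138699}{5343}$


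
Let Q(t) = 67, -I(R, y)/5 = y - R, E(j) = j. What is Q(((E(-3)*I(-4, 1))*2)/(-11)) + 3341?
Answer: 3408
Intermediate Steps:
I(R, y) = -5*y + 5*R (I(R, y) = -5*(y - R) = -5*y + 5*R)
Q(((E(-3)*I(-4, 1))*2)/(-11)) + 3341 = 67 + 3341 = 3408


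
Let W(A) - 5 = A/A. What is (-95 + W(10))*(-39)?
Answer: 3471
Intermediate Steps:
W(A) = 6 (W(A) = 5 + A/A = 5 + 1 = 6)
(-95 + W(10))*(-39) = (-95 + 6)*(-39) = -89*(-39) = 3471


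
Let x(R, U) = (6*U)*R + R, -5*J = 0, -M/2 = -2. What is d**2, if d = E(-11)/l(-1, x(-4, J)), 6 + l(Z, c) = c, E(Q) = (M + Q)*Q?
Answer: 5929/100 ≈ 59.290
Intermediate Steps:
M = 4 (M = -2*(-2) = 4)
J = 0 (J = -1/5*0 = 0)
x(R, U) = R + 6*R*U (x(R, U) = 6*R*U + R = R + 6*R*U)
E(Q) = Q*(4 + Q) (E(Q) = (4 + Q)*Q = Q*(4 + Q))
l(Z, c) = -6 + c
d = -77/10 (d = (-11*(4 - 11))/(-6 - 4*(1 + 6*0)) = (-11*(-7))/(-6 - 4*(1 + 0)) = 77/(-6 - 4*1) = 77/(-6 - 4) = 77/(-10) = 77*(-1/10) = -77/10 ≈ -7.7000)
d**2 = (-77/10)**2 = 5929/100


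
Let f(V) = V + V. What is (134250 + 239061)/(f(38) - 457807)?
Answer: -41479/50859 ≈ -0.81557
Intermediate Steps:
f(V) = 2*V
(134250 + 239061)/(f(38) - 457807) = (134250 + 239061)/(2*38 - 457807) = 373311/(76 - 457807) = 373311/(-457731) = 373311*(-1/457731) = -41479/50859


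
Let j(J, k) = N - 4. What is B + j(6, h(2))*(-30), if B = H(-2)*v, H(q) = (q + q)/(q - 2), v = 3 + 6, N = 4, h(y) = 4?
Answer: 9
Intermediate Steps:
j(J, k) = 0 (j(J, k) = 4 - 4 = 0)
v = 9
H(q) = 2*q/(-2 + q) (H(q) = (2*q)/(-2 + q) = 2*q/(-2 + q))
B = 9 (B = (2*(-2)/(-2 - 2))*9 = (2*(-2)/(-4))*9 = (2*(-2)*(-¼))*9 = 1*9 = 9)
B + j(6, h(2))*(-30) = 9 + 0*(-30) = 9 + 0 = 9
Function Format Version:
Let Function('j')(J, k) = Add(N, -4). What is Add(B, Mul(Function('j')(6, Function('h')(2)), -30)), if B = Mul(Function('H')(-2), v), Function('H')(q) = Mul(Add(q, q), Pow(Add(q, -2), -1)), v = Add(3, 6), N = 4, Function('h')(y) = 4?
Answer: 9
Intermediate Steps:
Function('j')(J, k) = 0 (Function('j')(J, k) = Add(4, -4) = 0)
v = 9
Function('H')(q) = Mul(2, q, Pow(Add(-2, q), -1)) (Function('H')(q) = Mul(Mul(2, q), Pow(Add(-2, q), -1)) = Mul(2, q, Pow(Add(-2, q), -1)))
B = 9 (B = Mul(Mul(2, -2, Pow(Add(-2, -2), -1)), 9) = Mul(Mul(2, -2, Pow(-4, -1)), 9) = Mul(Mul(2, -2, Rational(-1, 4)), 9) = Mul(1, 9) = 9)
Add(B, Mul(Function('j')(6, Function('h')(2)), -30)) = Add(9, Mul(0, -30)) = Add(9, 0) = 9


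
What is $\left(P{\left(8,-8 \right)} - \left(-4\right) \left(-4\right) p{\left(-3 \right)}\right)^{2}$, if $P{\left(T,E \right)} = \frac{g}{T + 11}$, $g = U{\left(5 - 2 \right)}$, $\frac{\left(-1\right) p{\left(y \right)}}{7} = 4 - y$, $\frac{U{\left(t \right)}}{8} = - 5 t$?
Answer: $\frac{218330176}{361} \approx 6.0479 \cdot 10^{5}$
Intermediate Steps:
$U{\left(t \right)} = - 40 t$ ($U{\left(t \right)} = 8 \left(- 5 t\right) = - 40 t$)
$p{\left(y \right)} = -28 + 7 y$ ($p{\left(y \right)} = - 7 \left(4 - y\right) = -28 + 7 y$)
$g = -120$ ($g = - 40 \left(5 - 2\right) = \left(-40\right) 3 = -120$)
$P{\left(T,E \right)} = - \frac{120}{11 + T}$ ($P{\left(T,E \right)} = - \frac{120}{T + 11} = - \frac{120}{11 + T}$)
$\left(P{\left(8,-8 \right)} - \left(-4\right) \left(-4\right) p{\left(-3 \right)}\right)^{2} = \left(- \frac{120}{11 + 8} - \left(-4\right) \left(-4\right) \left(-28 + 7 \left(-3\right)\right)\right)^{2} = \left(- \frac{120}{19} - 16 \left(-28 - 21\right)\right)^{2} = \left(\left(-120\right) \frac{1}{19} - 16 \left(-49\right)\right)^{2} = \left(- \frac{120}{19} - -784\right)^{2} = \left(- \frac{120}{19} + 784\right)^{2} = \left(\frac{14776}{19}\right)^{2} = \frac{218330176}{361}$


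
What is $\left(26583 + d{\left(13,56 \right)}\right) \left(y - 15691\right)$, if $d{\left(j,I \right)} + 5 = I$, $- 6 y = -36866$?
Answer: $-254265920$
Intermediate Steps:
$y = \frac{18433}{3}$ ($y = \left(- \frac{1}{6}\right) \left(-36866\right) = \frac{18433}{3} \approx 6144.3$)
$d{\left(j,I \right)} = -5 + I$
$\left(26583 + d{\left(13,56 \right)}\right) \left(y - 15691\right) = \left(26583 + \left(-5 + 56\right)\right) \left(\frac{18433}{3} - 15691\right) = \left(26583 + 51\right) \left(- \frac{28640}{3}\right) = 26634 \left(- \frac{28640}{3}\right) = -254265920$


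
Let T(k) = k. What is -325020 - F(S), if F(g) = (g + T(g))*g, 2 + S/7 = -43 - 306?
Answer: -12398718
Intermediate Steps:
S = -2457 (S = -14 + 7*(-43 - 306) = -14 + 7*(-349) = -14 - 2443 = -2457)
F(g) = 2*g² (F(g) = (g + g)*g = (2*g)*g = 2*g²)
-325020 - F(S) = -325020 - 2*(-2457)² = -325020 - 2*6036849 = -325020 - 1*12073698 = -325020 - 12073698 = -12398718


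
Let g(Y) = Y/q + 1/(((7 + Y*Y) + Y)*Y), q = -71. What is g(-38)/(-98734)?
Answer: -2040301/376401061116 ≈ -5.4206e-6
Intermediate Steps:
g(Y) = -Y/71 + 1/(Y*(7 + Y + Y**2)) (g(Y) = Y/(-71) + 1/(((7 + Y*Y) + Y)*Y) = Y*(-1/71) + 1/(((7 + Y**2) + Y)*Y) = -Y/71 + 1/((7 + Y + Y**2)*Y) = -Y/71 + 1/(Y*(7 + Y + Y**2)))
g(-38)/(-98734) = ((1/71)*(71 - 1*(-38)**3 - 1*(-38)**4 - 7*(-38)**2)/(-38*(7 - 38 + (-38)**2)))/(-98734) = ((1/71)*(-1/38)*(71 - 1*(-54872) - 1*2085136 - 7*1444)/(7 - 38 + 1444))*(-1/98734) = ((1/71)*(-1/38)*(71 + 54872 - 2085136 - 10108)/1413)*(-1/98734) = ((1/71)*(-1/38)*(1/1413)*(-2040301))*(-1/98734) = (2040301/3812274)*(-1/98734) = -2040301/376401061116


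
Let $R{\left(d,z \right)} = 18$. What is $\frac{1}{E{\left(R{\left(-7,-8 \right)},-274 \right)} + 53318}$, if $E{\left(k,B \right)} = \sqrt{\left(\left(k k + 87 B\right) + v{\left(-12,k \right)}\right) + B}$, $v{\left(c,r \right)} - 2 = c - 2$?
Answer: $\frac{26659}{1421416462} - \frac{5 i \sqrt{238}}{1421416462} \approx 1.8755 \cdot 10^{-5} - 5.4267 \cdot 10^{-8} i$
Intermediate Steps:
$v{\left(c,r \right)} = c$ ($v{\left(c,r \right)} = 2 + \left(c - 2\right) = 2 + \left(-2 + c\right) = c$)
$E{\left(k,B \right)} = \sqrt{-12 + k^{2} + 88 B}$ ($E{\left(k,B \right)} = \sqrt{\left(\left(k k + 87 B\right) - 12\right) + B} = \sqrt{\left(\left(k^{2} + 87 B\right) - 12\right) + B} = \sqrt{\left(-12 + k^{2} + 87 B\right) + B} = \sqrt{-12 + k^{2} + 88 B}$)
$\frac{1}{E{\left(R{\left(-7,-8 \right)},-274 \right)} + 53318} = \frac{1}{\sqrt{-12 + 18^{2} + 88 \left(-274\right)} + 53318} = \frac{1}{\sqrt{-12 + 324 - 24112} + 53318} = \frac{1}{\sqrt{-23800} + 53318} = \frac{1}{10 i \sqrt{238} + 53318} = \frac{1}{53318 + 10 i \sqrt{238}}$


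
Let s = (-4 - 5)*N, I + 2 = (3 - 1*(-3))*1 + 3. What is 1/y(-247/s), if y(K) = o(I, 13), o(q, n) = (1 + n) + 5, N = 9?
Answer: 1/19 ≈ 0.052632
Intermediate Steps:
I = 7 (I = -2 + ((3 - 1*(-3))*1 + 3) = -2 + ((3 + 3)*1 + 3) = -2 + (6*1 + 3) = -2 + (6 + 3) = -2 + 9 = 7)
s = -81 (s = (-4 - 5)*9 = -9*9 = -81)
o(q, n) = 6 + n
y(K) = 19 (y(K) = 6 + 13 = 19)
1/y(-247/s) = 1/19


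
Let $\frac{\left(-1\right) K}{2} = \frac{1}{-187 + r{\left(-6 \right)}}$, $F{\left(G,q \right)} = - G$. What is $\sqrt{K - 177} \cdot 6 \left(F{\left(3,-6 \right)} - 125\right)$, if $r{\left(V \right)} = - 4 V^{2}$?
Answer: $- \frac{768 i \sqrt{19391635}}{331} \approx - 10217.0 i$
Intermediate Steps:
$K = \frac{2}{331}$ ($K = - \frac{2}{-187 - 4 \left(-6\right)^{2}} = - \frac{2}{-187 - 144} = - \frac{2}{-331} = \left(-2\right) \left(- \frac{1}{331}\right) = \frac{2}{331} \approx 0.0060423$)
$\sqrt{K - 177} \cdot 6 \left(F{\left(3,-6 \right)} - 125\right) = \sqrt{\frac{2}{331} - 177} \cdot 6 \left(\left(-1\right) 3 - 125\right) = \sqrt{- \frac{58585}{331}} \cdot 6 \left(-3 - 125\right) = \frac{i \sqrt{19391635}}{331} \cdot 6 \left(-128\right) = \frac{6 i \sqrt{19391635}}{331} \left(-128\right) = - \frac{768 i \sqrt{19391635}}{331}$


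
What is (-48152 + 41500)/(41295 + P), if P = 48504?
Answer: -6652/89799 ≈ -0.074077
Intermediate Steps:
(-48152 + 41500)/(41295 + P) = (-48152 + 41500)/(41295 + 48504) = -6652/89799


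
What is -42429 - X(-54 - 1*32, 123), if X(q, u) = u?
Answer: -42552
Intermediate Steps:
-42429 - X(-54 - 1*32, 123) = -42429 - 1*123 = -42429 - 123 = -42552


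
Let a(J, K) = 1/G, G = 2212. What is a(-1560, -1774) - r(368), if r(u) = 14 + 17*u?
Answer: -13869239/2212 ≈ -6270.0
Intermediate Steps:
a(J, K) = 1/2212
a(-1560, -1774) - r(368) = 1/2212 - (14 + 17*368) = 1/2212 - (14 + 6256) = 1/2212 - 1*6270 = 1/2212 - 6270 = -13869239/2212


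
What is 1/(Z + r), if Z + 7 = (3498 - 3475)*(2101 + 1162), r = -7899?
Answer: 1/67143 ≈ 1.4894e-5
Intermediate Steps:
Z = 75042 (Z = -7 + (3498 - 3475)*(2101 + 1162) = -7 + 23*3263 = -7 + 75049 = 75042)
1/(Z + r) = 1/(75042 - 7899) = 1/67143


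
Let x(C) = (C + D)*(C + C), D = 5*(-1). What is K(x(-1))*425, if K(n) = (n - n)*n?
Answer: 0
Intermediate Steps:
D = -5
x(C) = 2*C*(-5 + C) (x(C) = (C - 5)*(C + C) = (-5 + C)*(2*C) = 2*C*(-5 + C))
K(n) = 0 (K(n) = 0*n = 0)
K(x(-1))*425 = 0*425 = 0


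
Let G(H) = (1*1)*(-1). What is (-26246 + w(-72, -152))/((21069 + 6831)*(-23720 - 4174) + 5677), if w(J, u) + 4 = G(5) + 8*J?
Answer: 26827/778236923 ≈ 3.4472e-5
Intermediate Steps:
G(H) = -1 (G(H) = 1*(-1) = -1)
w(J, u) = -5 + 8*J (w(J, u) = -4 + (-1 + 8*J) = -5 + 8*J)
(-26246 + w(-72, -152))/((21069 + 6831)*(-23720 - 4174) + 5677) = (-26246 + (-5 + 8*(-72)))/((21069 + 6831)*(-23720 - 4174) + 5677) = (-26246 + (-5 - 576))/(27900*(-27894) + 5677) = (-26246 - 581)/(-778242600 + 5677) = -26827/(-778236923) = -26827*(-1/778236923) = 26827/778236923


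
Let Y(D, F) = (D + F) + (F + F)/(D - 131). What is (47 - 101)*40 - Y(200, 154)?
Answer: -173774/69 ≈ -2518.5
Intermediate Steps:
Y(D, F) = D + F + 2*F/(-131 + D) (Y(D, F) = (D + F) + (2*F)/(-131 + D) = (D + F) + 2*F/(-131 + D) = D + F + 2*F/(-131 + D))
(47 - 101)*40 - Y(200, 154) = (47 - 101)*40 - (200² - 131*200 - 129*154 + 200*154)/(-131 + 200) = -54*40 - (40000 - 26200 - 19866 + 30800)/69 = -2160 - 24734/69 = -173774/69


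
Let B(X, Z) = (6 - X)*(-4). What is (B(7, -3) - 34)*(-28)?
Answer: 840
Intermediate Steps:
B(X, Z) = -24 + 4*X
(B(7, -3) - 34)*(-28) = ((-24 + 4*7) - 34)*(-28) = ((-24 + 28) - 34)*(-28) = (4 - 34)*(-28) = -30*(-28) = 840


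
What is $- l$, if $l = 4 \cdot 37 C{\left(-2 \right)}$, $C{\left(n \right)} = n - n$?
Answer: $0$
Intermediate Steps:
$C{\left(n \right)} = 0$
$l = 0$ ($l = 4 \cdot 37 \cdot 0 = 148 \cdot 0 = 0$)
$- l = \left(-1\right) 0 = 0$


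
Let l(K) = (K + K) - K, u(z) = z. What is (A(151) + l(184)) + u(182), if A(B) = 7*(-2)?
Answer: 352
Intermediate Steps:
A(B) = -14
l(K) = K (l(K) = 2*K - K = K)
(A(151) + l(184)) + u(182) = (-14 + 184) + 182 = 170 + 182 = 352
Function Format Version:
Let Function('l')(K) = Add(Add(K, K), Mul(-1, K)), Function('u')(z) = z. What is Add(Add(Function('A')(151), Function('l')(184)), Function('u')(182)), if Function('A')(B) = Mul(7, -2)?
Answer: 352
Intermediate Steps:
Function('A')(B) = -14
Function('l')(K) = K (Function('l')(K) = Add(Mul(2, K), Mul(-1, K)) = K)
Add(Add(Function('A')(151), Function('l')(184)), Function('u')(182)) = Add(Add(-14, 184), 182) = Add(170, 182) = 352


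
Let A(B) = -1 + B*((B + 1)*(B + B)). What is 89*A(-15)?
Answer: -560789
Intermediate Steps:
A(B) = -1 + 2*B**2*(1 + B) (A(B) = -1 + B*((1 + B)*(2*B)) = -1 + B*(2*B*(1 + B)) = -1 + 2*B**2*(1 + B))
89*A(-15) = 89*(-1 + 2*(-15)**2 + 2*(-15)**3) = 89*(-1 + 2*225 + 2*(-3375)) = 89*(-1 + 450 - 6750) = 89*(-6301) = -560789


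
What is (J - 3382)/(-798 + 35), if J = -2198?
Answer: 5580/763 ≈ 7.3132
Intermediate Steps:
(J - 3382)/(-798 + 35) = (-2198 - 3382)/(-798 + 35) = -5580/(-763) = -5580*(-1/763) = 5580/763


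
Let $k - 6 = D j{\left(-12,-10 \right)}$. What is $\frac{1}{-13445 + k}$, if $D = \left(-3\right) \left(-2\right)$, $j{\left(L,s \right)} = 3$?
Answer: $- \frac{1}{13421} \approx -7.451 \cdot 10^{-5}$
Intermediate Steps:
$D = 6$
$k = 24$ ($k = 6 + 6 \cdot 3 = 6 + 18 = 24$)
$\frac{1}{-13445 + k} = \frac{1}{-13445 + 24} = \frac{1}{-13421} = - \frac{1}{13421}$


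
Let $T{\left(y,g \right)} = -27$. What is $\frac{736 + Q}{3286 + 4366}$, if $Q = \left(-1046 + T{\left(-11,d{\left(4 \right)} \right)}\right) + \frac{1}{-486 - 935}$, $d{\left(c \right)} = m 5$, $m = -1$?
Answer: $- \frac{239439}{5436746} \approx -0.044041$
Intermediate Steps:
$d{\left(c \right)} = -5$ ($d{\left(c \right)} = \left(-1\right) 5 = -5$)
$Q = - \frac{1524734}{1421}$ ($Q = \left(-1046 - 27\right) + \frac{1}{-486 - 935} = -1073 + \frac{1}{-1421} = -1073 - \frac{1}{1421} = - \frac{1524734}{1421} \approx -1073.0$)
$\frac{736 + Q}{3286 + 4366} = \frac{736 - \frac{1524734}{1421}}{3286 + 4366} = - \frac{478878}{1421 \cdot 7652} = \left(- \frac{478878}{1421}\right) \frac{1}{7652} = - \frac{239439}{5436746}$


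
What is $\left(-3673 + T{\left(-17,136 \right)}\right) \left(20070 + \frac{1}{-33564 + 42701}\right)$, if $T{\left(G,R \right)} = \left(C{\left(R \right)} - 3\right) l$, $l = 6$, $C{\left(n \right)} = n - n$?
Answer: $- \frac{676854070381}{9137} \approx -7.4078 \cdot 10^{7}$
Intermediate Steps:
$C{\left(n \right)} = 0$
$T{\left(G,R \right)} = -18$ ($T{\left(G,R \right)} = \left(0 - 3\right) 6 = \left(-3\right) 6 = -18$)
$\left(-3673 + T{\left(-17,136 \right)}\right) \left(20070 + \frac{1}{-33564 + 42701}\right) = \left(-3673 - 18\right) \left(20070 + \frac{1}{-33564 + 42701}\right) = - 3691 \left(20070 + \frac{1}{9137}\right) = \left(-3691\right) \frac{183379591}{9137} = - \frac{676854070381}{9137}$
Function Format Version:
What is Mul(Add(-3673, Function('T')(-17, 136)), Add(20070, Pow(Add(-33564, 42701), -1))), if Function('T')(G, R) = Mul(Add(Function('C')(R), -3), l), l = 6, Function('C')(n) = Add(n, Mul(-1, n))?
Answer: Rational(-676854070381, 9137) ≈ -7.4078e+7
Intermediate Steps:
Function('C')(n) = 0
Function('T')(G, R) = -18 (Function('T')(G, R) = Mul(Add(0, -3), 6) = Mul(-3, 6) = -18)
Mul(Add(-3673, Function('T')(-17, 136)), Add(20070, Pow(Add(-33564, 42701), -1))) = Mul(Add(-3673, -18), Add(20070, Pow(Add(-33564, 42701), -1))) = Mul(-3691, Add(20070, Pow(9137, -1))) = Mul(-3691, Add(20070, Rational(1, 9137))) = Mul(-3691, Rational(183379591, 9137)) = Rational(-676854070381, 9137)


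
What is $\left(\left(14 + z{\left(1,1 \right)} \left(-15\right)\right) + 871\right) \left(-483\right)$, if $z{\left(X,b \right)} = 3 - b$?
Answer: $-412965$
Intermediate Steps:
$\left(\left(14 + z{\left(1,1 \right)} \left(-15\right)\right) + 871\right) \left(-483\right) = \left(\left(14 + \left(3 - 1\right) \left(-15\right)\right) + 871\right) \left(-483\right) = \left(\left(14 + 2 \left(-15\right)\right) + 871\right) \left(-483\right) = \left(\left(14 - 30\right) + 871\right) \left(-483\right) = \left(-16 + 871\right) \left(-483\right) = 855 \left(-483\right) = -412965$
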